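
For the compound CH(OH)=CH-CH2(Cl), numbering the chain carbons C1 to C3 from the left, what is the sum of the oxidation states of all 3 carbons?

-2

Tallying each carbon's bonds:
C1: 2C, 1H, 1O → 0 − 1 + 1 = 0
C2: 3C, 1H → 0 − 1 = -1
C3: 1C, 2H, 1Cl → 0 − 2 + 1 = -1
Sum = 0 − 1 − 1 = -2.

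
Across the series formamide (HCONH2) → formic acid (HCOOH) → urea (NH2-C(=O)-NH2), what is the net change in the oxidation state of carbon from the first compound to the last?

+2

Carbon oxidation states along the series — formamide: +2, formic acid: +2, urea: +4.
Net change = +4 − (+2) = +2.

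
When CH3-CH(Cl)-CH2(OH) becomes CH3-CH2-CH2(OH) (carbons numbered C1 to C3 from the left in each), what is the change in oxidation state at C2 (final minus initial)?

Before: C2 has 2 bonds to C, 1 bond to H, 1 bond to Cl → oxidation state 0.
After: C2 has 2 bonds to C, 2 bonds to H → oxidation state -2.
Δ = -2 − (0) = -2, so this is a reduction at C2.

-2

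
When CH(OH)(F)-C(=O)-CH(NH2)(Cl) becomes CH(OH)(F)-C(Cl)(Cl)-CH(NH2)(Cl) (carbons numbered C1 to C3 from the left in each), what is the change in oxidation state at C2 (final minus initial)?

0

Before: C2 has 2 bonds to C, 2 bonds to O → oxidation state +2.
After: C2 has 2 bonds to C, 2 bonds to Cl → oxidation state +2.
Δ = +2 − (+2) = 0, so no net redox change at C2.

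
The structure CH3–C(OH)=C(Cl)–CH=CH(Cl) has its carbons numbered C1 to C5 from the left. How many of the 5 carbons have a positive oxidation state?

2

Tallying each carbon's bonds:
C1: 1C, 3H → 0 − 3 = -3
C2: 3C, 1O → 0 + 1 = +1
C3: 3C, 1Cl → 0 + 1 = +1
C4: 3C, 1H → 0 − 1 = -1
C5: 2C, 1H, 1Cl → 0 − 1 + 1 = 0
2 carbons (C2, C3) meet the condition.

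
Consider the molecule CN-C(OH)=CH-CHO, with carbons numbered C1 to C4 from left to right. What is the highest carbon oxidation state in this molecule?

+3

Bonds to more-electronegative neighbours contribute +1 each, bonds to H or metals contribute −1 each, and C–C bonds contribute 0. Tallying each carbon:
C1: 1C, 3N → 0 + 3 = +3
C2: 3C, 1O → 0 + 1 = +1
C3: 3C, 1H → 0 − 1 = -1
C4: 1C, 1H, 2O → 0 − 1 + 2 = +1
The highest value is +3.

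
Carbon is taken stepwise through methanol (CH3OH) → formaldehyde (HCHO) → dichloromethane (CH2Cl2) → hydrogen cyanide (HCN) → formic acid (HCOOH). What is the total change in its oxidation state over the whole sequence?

Carbon oxidation states along the series — methanol: -2, formaldehyde: 0, dichloromethane: 0, hydrogen cyanide: +2, formic acid: +2.
Net change = +2 − (-2) = +4.

+4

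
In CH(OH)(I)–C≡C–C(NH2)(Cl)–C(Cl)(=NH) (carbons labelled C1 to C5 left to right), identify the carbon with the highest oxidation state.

Tallying each carbon's bonds:
C1: 1C, 1H, 1O, 1I → 0 − 1 + 1 + 1 = +1
C2: 4C → 0 = 0
C3: 4C → 0 = 0
C4: 2C, 1N, 1Cl → 0 + 1 + 1 = +2
C5: 1C, 2N, 1Cl → 0 + 2 + 1 = +3
The most oxidised carbon is C5 at +3.

C5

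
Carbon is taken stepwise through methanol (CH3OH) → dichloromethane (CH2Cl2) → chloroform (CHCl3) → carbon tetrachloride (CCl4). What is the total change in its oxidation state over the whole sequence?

+6

Carbon oxidation states along the series — methanol: -2, dichloromethane: 0, chloroform: +2, carbon tetrachloride: +4.
Net change = +4 − (-2) = +6.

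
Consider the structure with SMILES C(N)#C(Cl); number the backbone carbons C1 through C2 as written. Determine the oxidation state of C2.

C2 has a triple bond to C (3×0 = 0), one bond to Cl (+1).
Oxidation state = 0 + 1 = +1.

+1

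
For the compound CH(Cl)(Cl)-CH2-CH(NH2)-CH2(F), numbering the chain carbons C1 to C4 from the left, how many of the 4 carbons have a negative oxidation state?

Tallying each carbon's bonds:
C1: 1C, 1H, 2Cl → 0 − 1 + 2 = +1
C2: 2C, 2H → 0 − 2 = -2
C3: 2C, 1H, 1N → 0 − 1 + 1 = 0
C4: 1C, 2H, 1F → 0 − 2 + 1 = -1
2 carbons (C2, C4) meet the condition.

2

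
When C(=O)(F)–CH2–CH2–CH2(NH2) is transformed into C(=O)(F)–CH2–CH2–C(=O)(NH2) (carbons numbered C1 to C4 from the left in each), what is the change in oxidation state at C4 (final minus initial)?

+4

Before: C4 has 1 bond to C, 2 bonds to H, 1 bond to N → oxidation state -1.
After: C4 has 1 bond to C, 2 bonds to O, 1 bond to N → oxidation state +3.
Δ = +3 − (-1) = +4, so this is an oxidation at C4.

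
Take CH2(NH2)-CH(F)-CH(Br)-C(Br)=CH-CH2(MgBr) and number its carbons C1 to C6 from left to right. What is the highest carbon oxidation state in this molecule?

+1

Count +1 for every bond to an atom more electronegative than carbon and −1 for every bond to one less electronegative; C–C bonds are 0. Tallying each carbon:
C1: 1C, 2H, 1N → 0 − 2 + 1 = -1
C2: 2C, 1H, 1F → 0 − 1 + 1 = 0
C3: 2C, 1H, 1Br → 0 − 1 + 1 = 0
C4: 3C, 1Br → 0 + 1 = +1
C5: 3C, 1H → 0 − 1 = -1
C6: 1C, 2H, 1Mg → 0 − 2 − 1 = -3
The highest value is +1.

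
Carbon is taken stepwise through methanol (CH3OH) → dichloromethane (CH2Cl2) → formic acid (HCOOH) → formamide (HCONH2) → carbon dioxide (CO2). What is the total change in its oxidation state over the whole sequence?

Carbon oxidation states along the series — methanol: -2, dichloromethane: 0, formic acid: +2, formamide: +2, carbon dioxide: +4.
Net change = +4 − (-2) = +6.

+6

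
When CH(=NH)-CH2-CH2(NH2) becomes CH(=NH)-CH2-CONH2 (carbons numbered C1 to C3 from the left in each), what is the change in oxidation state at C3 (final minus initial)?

+4

Before: C3 has 1 bond to C, 2 bonds to H, 1 bond to N → oxidation state -1.
After: C3 has 1 bond to C, 2 bonds to O, 1 bond to N → oxidation state +3.
Δ = +3 − (-1) = +4, so this is an oxidation at C3.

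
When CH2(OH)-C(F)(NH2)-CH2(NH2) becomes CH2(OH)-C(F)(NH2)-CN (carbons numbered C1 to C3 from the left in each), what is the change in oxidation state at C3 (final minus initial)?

Before: C3 has 1 bond to C, 2 bonds to H, 1 bond to N → oxidation state -1.
After: C3 has 1 bond to C, 3 bonds to N → oxidation state +3.
Δ = +3 − (-1) = +4, so this is an oxidation at C3.

+4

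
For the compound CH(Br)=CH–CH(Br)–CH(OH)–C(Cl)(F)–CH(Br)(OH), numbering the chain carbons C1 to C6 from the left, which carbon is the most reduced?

Tallying each carbon's bonds:
C1: 2C, 1H, 1Br → 0 − 1 + 1 = 0
C2: 3C, 1H → 0 − 1 = -1
C3: 2C, 1H, 1Br → 0 − 1 + 1 = 0
C4: 2C, 1H, 1O → 0 − 1 + 1 = 0
C5: 2C, 1F, 1Cl → 0 + 1 + 1 = +2
C6: 1C, 1H, 1O, 1Br → 0 − 1 + 1 + 1 = +1
The most reduced carbon is C2 at -1.

C2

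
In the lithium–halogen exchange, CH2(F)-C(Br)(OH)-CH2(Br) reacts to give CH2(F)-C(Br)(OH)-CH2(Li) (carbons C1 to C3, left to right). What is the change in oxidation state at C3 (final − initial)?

-2

Before: C3 has 1 bond to C, 2 bonds to H, 1 bond to Br → oxidation state -1.
After: C3 has 1 bond to C, 2 bonds to H, 1 bond to Li → oxidation state -3.
Δ = -3 − (-1) = -2, so this is a reduction at C3.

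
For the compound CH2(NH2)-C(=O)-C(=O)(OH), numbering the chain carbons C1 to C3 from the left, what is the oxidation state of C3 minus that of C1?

+4

C3: 1C, 3O → 0 + 3 = +3
C1: 1C, 2H, 1N → 0 − 2 + 1 = -1
Difference: +3 − (-1) = +4.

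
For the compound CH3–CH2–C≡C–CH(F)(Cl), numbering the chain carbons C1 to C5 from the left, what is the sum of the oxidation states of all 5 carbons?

-4

Assign +1 per bond to O/N/halogen, −1 per bond to H or an electropositive element, and 0 per bond to carbon. Tallying each carbon:
C1: 1C, 3H → 0 − 3 = -3
C2: 2C, 2H → 0 − 2 = -2
C3: 4C → 0 = 0
C4: 4C → 0 = 0
C5: 1C, 1H, 1F, 1Cl → 0 − 1 + 1 + 1 = +1
Sum = -3 − 2 + 0 + 0 + 1 = -4.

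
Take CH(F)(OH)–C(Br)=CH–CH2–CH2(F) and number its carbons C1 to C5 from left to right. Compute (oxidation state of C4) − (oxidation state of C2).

-3

C4: 2C, 2H → 0 − 2 = -2
C2: 3C, 1Br → 0 + 1 = +1
Difference: -2 − (+1) = -3.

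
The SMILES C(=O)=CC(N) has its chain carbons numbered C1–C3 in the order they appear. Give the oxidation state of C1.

+2

C1 has a double bond to C (2×0 = 0), a double bond to O (2×+1 = +2).
Oxidation state = 0 + 2 = +2.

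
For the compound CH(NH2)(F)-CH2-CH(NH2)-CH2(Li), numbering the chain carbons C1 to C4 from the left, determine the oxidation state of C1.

Bonds to more-electronegative neighbours contribute +1 each, bonds to H or metals contribute −1 each, and C–C bonds contribute 0.
C1 has one bond to C (0), one bond to N (+1), one bond to F (+1), one bond to H (-1).
Oxidation state = 0 + 1 + 1 − 1 = +1.

+1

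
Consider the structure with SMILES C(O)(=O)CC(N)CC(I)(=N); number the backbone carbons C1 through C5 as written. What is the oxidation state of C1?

C1 has one bond to C (0), one bond to O (+1), a double bond to O (2×+1 = +2).
Oxidation state = 0 + 1 + 2 = +3.

+3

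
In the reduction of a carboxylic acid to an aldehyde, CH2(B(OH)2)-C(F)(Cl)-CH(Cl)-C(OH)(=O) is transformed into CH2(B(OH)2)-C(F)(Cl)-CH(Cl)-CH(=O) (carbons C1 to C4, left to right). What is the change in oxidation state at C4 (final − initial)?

Before: C4 has 1 bond to C, 3 bonds to O → oxidation state +3.
After: C4 has 1 bond to C, 1 bond to H, 2 bonds to O → oxidation state +1.
Δ = +1 − (+3) = -2, so this is a reduction at C4.

-2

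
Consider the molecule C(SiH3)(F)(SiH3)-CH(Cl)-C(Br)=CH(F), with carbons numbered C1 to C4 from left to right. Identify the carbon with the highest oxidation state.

Tallying each carbon's bonds:
C1: 1C, 1F, 2Si → 0 + 1 − 2 = -1
C2: 2C, 1H, 1Cl → 0 − 1 + 1 = 0
C3: 3C, 1Br → 0 + 1 = +1
C4: 2C, 1H, 1F → 0 − 1 + 1 = 0
The most oxidised carbon is C3 at +1.

C3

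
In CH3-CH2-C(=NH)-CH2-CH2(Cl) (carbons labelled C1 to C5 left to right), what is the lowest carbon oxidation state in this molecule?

Tallying each carbon's bonds:
C1: 1C, 3H → 0 − 3 = -3
C2: 2C, 2H → 0 − 2 = -2
C3: 2C, 2N → 0 + 2 = +2
C4: 2C, 2H → 0 − 2 = -2
C5: 1C, 2H, 1Cl → 0 − 2 + 1 = -1
The lowest value is -3.

-3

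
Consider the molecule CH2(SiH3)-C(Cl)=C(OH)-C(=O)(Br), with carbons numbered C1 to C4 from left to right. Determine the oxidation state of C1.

Assign +1 per bond to O/N/halogen, −1 per bond to H or an electropositive element, and 0 per bond to carbon.
C1 has one bond to C (0), one bond to Si (-1), one bond to H (-1), one bond to H (-1).
Oxidation state = 0 − 1 − 1 − 1 = -3.

-3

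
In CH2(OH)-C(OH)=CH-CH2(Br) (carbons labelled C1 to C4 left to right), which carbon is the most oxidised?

Bonds to more-electronegative neighbours contribute +1 each, bonds to H or metals contribute −1 each, and C–C bonds contribute 0. Tallying each carbon:
C1: 1C, 2H, 1O → 0 − 2 + 1 = -1
C2: 3C, 1O → 0 + 1 = +1
C3: 3C, 1H → 0 − 1 = -1
C4: 1C, 2H, 1Br → 0 − 2 + 1 = -1
The most oxidised carbon is C2 at +1.

C2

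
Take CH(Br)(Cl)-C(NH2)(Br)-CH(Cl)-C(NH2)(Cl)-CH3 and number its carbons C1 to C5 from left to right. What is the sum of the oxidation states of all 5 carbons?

+2

Tallying each carbon's bonds:
C1: 1C, 1H, 1Cl, 1Br → 0 − 1 + 1 + 1 = +1
C2: 2C, 1N, 1Br → 0 + 1 + 1 = +2
C3: 2C, 1H, 1Cl → 0 − 1 + 1 = 0
C4: 2C, 1N, 1Cl → 0 + 1 + 1 = +2
C5: 1C, 3H → 0 − 3 = -3
Sum = +1 + 2 + 0 + 2 − 3 = +2.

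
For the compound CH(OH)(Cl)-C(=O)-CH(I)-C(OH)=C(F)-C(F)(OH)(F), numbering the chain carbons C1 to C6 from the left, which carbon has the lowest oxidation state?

Assign +1 per bond to O/N/halogen, −1 per bond to H or an electropositive element, and 0 per bond to carbon. Tallying each carbon:
C1: 1C, 1H, 1O, 1Cl → 0 − 1 + 1 + 1 = +1
C2: 2C, 2O → 0 + 2 = +2
C3: 2C, 1H, 1I → 0 − 1 + 1 = 0
C4: 3C, 1O → 0 + 1 = +1
C5: 3C, 1F → 0 + 1 = +1
C6: 1C, 1O, 2F → 0 + 1 + 2 = +3
The most reduced carbon is C3 at 0.

C3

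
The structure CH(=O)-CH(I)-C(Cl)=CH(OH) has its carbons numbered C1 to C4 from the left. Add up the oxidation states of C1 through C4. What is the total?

Tallying each carbon's bonds:
C1: 1C, 1H, 2O → 0 − 1 + 2 = +1
C2: 2C, 1H, 1I → 0 − 1 + 1 = 0
C3: 3C, 1Cl → 0 + 1 = +1
C4: 2C, 1H, 1O → 0 − 1 + 1 = 0
Sum = +1 + 0 + 1 + 0 = +2.

+2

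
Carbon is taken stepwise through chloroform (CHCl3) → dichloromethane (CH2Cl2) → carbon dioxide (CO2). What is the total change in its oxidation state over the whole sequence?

+2

Carbon oxidation states along the series — chloroform: +2, dichloromethane: 0, carbon dioxide: +4.
Net change = +4 − (+2) = +2.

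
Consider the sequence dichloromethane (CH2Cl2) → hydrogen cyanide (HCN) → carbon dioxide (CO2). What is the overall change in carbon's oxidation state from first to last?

Carbon oxidation states along the series — dichloromethane: 0, hydrogen cyanide: +2, carbon dioxide: +4.
Net change = +4 − (0) = +4.

+4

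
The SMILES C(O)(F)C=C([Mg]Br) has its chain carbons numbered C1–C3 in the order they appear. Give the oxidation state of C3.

-2

C3 has a double bond to C (2×0 = 0), one bond to H (-1), one bond to Mg (-1).
Oxidation state = 0 − 1 − 1 = -2.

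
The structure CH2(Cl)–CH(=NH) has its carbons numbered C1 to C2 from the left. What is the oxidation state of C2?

+1

Assign +1 per bond to O/N/halogen, −1 per bond to H or an electropositive element, and 0 per bond to carbon.
C2 has one bond to C (0), one bond to H (-1), a double bond to N (2×+1 = +2).
Oxidation state = 0 − 1 + 2 = +1.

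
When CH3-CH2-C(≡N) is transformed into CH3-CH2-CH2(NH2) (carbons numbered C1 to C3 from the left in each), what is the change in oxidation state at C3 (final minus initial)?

-4

Before: C3 has 1 bond to C, 3 bonds to N → oxidation state +3.
After: C3 has 1 bond to C, 2 bonds to H, 1 bond to N → oxidation state -1.
Δ = -1 − (+3) = -4, so this is a reduction at C3.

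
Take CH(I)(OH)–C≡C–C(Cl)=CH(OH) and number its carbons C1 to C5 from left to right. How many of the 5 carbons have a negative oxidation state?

0

Count +1 for every bond to an atom more electronegative than carbon and −1 for every bond to one less electronegative; C–C bonds are 0. Tallying each carbon:
C1: 1C, 1H, 1O, 1I → 0 − 1 + 1 + 1 = +1
C2: 4C → 0 = 0
C3: 4C → 0 = 0
C4: 3C, 1Cl → 0 + 1 = +1
C5: 2C, 1H, 1O → 0 − 1 + 1 = 0
0 carbons meet the condition.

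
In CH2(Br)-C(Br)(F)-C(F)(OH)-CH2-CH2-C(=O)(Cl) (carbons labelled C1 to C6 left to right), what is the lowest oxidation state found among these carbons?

Tallying each carbon's bonds:
C1: 1C, 2H, 1Br → 0 − 2 + 1 = -1
C2: 2C, 1F, 1Br → 0 + 1 + 1 = +2
C3: 2C, 1O, 1F → 0 + 1 + 1 = +2
C4: 2C, 2H → 0 − 2 = -2
C5: 2C, 2H → 0 − 2 = -2
C6: 1C, 2O, 1Cl → 0 + 2 + 1 = +3
The lowest value is -2.

-2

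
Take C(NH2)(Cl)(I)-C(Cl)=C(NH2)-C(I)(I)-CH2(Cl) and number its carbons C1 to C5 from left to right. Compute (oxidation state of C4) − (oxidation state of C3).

+1

C4: 2C, 2I → 0 + 2 = +2
C3: 3C, 1N → 0 + 1 = +1
Difference: +2 − (+1) = +1.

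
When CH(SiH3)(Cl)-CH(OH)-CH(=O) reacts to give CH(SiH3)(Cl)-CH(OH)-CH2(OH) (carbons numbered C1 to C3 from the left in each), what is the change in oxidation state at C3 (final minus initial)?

Before: C3 has 1 bond to C, 1 bond to H, 2 bonds to O → oxidation state +1.
After: C3 has 1 bond to C, 2 bonds to H, 1 bond to O → oxidation state -1.
Δ = -1 − (+1) = -2, so this is a reduction at C3.

-2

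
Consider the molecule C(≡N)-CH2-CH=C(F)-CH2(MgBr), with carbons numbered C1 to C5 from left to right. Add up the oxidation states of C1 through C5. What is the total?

-2

Each bond to a more electronegative atom (O, N, halogen) counts +1, each bond to a less electronegative atom (H, metal, B, Si) counts −1, and each C–C bond counts 0. Tallying each carbon:
C1: 1C, 3N → 0 + 3 = +3
C2: 2C, 2H → 0 − 2 = -2
C3: 3C, 1H → 0 − 1 = -1
C4: 3C, 1F → 0 + 1 = +1
C5: 1C, 2H, 1Mg → 0 − 2 − 1 = -3
Sum = +3 − 2 − 1 + 1 − 3 = -2.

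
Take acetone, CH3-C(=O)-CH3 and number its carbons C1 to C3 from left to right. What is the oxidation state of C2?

Count +1 for every bond to an atom more electronegative than carbon and −1 for every bond to one less electronegative; C–C bonds are 0.
C2 has a double bond to O (2×+1 = +2), one bond to C (0), one bond to C (0).
Oxidation state = +2 + 0 + 0 = +2.

+2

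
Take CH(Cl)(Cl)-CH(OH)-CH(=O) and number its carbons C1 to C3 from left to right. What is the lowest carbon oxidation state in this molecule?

0

Each bond to a more electronegative atom (O, N, halogen) counts +1, each bond to a less electronegative atom (H, metal, B, Si) counts −1, and each C–C bond counts 0. Tallying each carbon:
C1: 1C, 1H, 2Cl → 0 − 1 + 2 = +1
C2: 2C, 1H, 1O → 0 − 1 + 1 = 0
C3: 1C, 1H, 2O → 0 − 1 + 2 = +1
The lowest value is 0.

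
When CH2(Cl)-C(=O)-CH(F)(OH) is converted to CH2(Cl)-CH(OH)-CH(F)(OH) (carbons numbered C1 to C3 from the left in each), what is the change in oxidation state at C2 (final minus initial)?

-2

Before: C2 has 2 bonds to C, 2 bonds to O → oxidation state +2.
After: C2 has 2 bonds to C, 1 bond to H, 1 bond to O → oxidation state 0.
Δ = 0 − (+2) = -2, so this is a reduction at C2.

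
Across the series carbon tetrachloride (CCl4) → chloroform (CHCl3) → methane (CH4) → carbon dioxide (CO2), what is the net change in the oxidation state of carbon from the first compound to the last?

0

Carbon oxidation states along the series — carbon tetrachloride: +4, chloroform: +2, methane: -4, carbon dioxide: +4.
Net change = +4 − (+4) = 0.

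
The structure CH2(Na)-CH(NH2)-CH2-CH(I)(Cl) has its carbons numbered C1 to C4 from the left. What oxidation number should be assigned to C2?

0

C2 has one bond to C (0), one bond to C (0), one bond to N (+1), one bond to H (-1).
Oxidation state = 0 + 0 + 1 − 1 = 0.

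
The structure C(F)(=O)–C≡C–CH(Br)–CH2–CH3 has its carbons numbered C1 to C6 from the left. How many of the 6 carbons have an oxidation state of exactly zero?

3

Assign +1 per bond to O/N/halogen, −1 per bond to H or an electropositive element, and 0 per bond to carbon. Tallying each carbon:
C1: 1C, 2O, 1F → 0 + 2 + 1 = +3
C2: 4C → 0 = 0
C3: 4C → 0 = 0
C4: 2C, 1H, 1Br → 0 − 1 + 1 = 0
C5: 2C, 2H → 0 − 2 = -2
C6: 1C, 3H → 0 − 3 = -3
3 carbons (C2, C3, C4) meet the condition.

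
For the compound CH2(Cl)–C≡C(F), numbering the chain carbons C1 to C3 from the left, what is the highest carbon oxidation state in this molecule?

+1

Bonds to more-electronegative neighbours contribute +1 each, bonds to H or metals contribute −1 each, and C–C bonds contribute 0. Tallying each carbon:
C1: 1C, 2H, 1Cl → 0 − 2 + 1 = -1
C2: 4C → 0 = 0
C3: 3C, 1F → 0 + 1 = +1
The highest value is +1.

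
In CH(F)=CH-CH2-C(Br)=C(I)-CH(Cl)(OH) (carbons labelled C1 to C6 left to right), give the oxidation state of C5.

C5 has a double bond to C (2×0 = 0), one bond to C (0), one bond to I (+1).
Oxidation state = 0 + 0 + 1 = +1.

+1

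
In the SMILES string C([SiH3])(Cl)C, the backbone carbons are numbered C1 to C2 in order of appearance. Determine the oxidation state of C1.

-1

Bonds to more-electronegative neighbours contribute +1 each, bonds to H or metals contribute −1 each, and C–C bonds contribute 0.
C1 has one bond to C (0), one bond to H (-1), one bond to Si (-1), one bond to Cl (+1).
Oxidation state = 0 − 1 − 1 + 1 = -1.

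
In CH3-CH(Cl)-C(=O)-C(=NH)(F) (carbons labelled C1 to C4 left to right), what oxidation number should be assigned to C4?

Bonds to more-electronegative neighbours contribute +1 each, bonds to H or metals contribute −1 each, and C–C bonds contribute 0.
C4 has one bond to C (0), a double bond to N (2×+1 = +2), one bond to F (+1).
Oxidation state = 0 + 2 + 1 = +3.

+3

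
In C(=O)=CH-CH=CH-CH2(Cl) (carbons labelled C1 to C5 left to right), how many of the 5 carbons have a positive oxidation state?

1

Tallying each carbon's bonds:
C1: 2C, 2O → 0 + 2 = +2
C2: 3C, 1H → 0 − 1 = -1
C3: 3C, 1H → 0 − 1 = -1
C4: 3C, 1H → 0 − 1 = -1
C5: 1C, 2H, 1Cl → 0 − 2 + 1 = -1
1 carbon (C1) meets the condition.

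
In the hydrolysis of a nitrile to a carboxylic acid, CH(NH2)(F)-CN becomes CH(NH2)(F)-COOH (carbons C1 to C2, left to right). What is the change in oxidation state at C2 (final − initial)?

0

Before: C2 has 1 bond to C, 3 bonds to N → oxidation state +3.
After: C2 has 1 bond to C, 3 bonds to O → oxidation state +3.
Δ = +3 − (+3) = 0, so no net redox change at C2.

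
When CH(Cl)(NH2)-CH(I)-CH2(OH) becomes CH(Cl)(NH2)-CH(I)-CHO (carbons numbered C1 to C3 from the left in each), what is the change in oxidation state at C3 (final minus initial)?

+2

Before: C3 has 1 bond to C, 2 bonds to H, 1 bond to O → oxidation state -1.
After: C3 has 1 bond to C, 1 bond to H, 2 bonds to O → oxidation state +1.
Δ = +1 − (-1) = +2, so this is an oxidation at C3.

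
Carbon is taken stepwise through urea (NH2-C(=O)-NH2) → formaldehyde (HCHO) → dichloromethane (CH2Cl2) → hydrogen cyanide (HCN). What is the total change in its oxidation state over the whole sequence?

-2

Carbon oxidation states along the series — urea: +4, formaldehyde: 0, dichloromethane: 0, hydrogen cyanide: +2.
Net change = +2 − (+4) = -2.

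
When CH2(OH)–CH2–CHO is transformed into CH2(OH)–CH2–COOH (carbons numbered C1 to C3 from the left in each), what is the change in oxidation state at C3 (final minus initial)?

Before: C3 has 1 bond to C, 1 bond to H, 2 bonds to O → oxidation state +1.
After: C3 has 1 bond to C, 3 bonds to O → oxidation state +3.
Δ = +3 − (+1) = +2, so this is an oxidation at C3.

+2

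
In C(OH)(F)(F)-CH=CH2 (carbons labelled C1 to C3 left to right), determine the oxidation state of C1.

Assign +1 per bond to O/N/halogen, −1 per bond to H or an electropositive element, and 0 per bond to carbon.
C1 has one bond to C (0), one bond to O (+1), one bond to F (+1), one bond to F (+1).
Oxidation state = 0 + 1 + 1 + 1 = +3.

+3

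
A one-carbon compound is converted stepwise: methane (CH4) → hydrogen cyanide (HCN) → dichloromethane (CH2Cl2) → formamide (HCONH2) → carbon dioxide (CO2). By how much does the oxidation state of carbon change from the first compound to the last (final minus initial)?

Carbon oxidation states along the series — methane: -4, hydrogen cyanide: +2, dichloromethane: 0, formamide: +2, carbon dioxide: +4.
Net change = +4 − (-4) = +8.

+8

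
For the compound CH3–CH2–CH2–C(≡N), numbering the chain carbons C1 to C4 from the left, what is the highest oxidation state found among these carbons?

+3

Each bond to a more electronegative atom (O, N, halogen) counts +1, each bond to a less electronegative atom (H, metal, B, Si) counts −1, and each C–C bond counts 0. Tallying each carbon:
C1: 1C, 3H → 0 − 3 = -3
C2: 2C, 2H → 0 − 2 = -2
C3: 2C, 2H → 0 − 2 = -2
C4: 1C, 3N → 0 + 3 = +3
The highest value is +3.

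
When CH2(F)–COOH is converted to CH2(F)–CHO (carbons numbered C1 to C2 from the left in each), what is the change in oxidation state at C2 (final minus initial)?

Before: C2 has 1 bond to C, 3 bonds to O → oxidation state +3.
After: C2 has 1 bond to C, 1 bond to H, 2 bonds to O → oxidation state +1.
Δ = +1 − (+3) = -2, so this is a reduction at C2.

-2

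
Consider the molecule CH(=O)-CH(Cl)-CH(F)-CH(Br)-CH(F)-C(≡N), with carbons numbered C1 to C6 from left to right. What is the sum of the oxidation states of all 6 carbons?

Tallying each carbon's bonds:
C1: 1C, 1H, 2O → 0 − 1 + 2 = +1
C2: 2C, 1H, 1Cl → 0 − 1 + 1 = 0
C3: 2C, 1H, 1F → 0 − 1 + 1 = 0
C4: 2C, 1H, 1Br → 0 − 1 + 1 = 0
C5: 2C, 1H, 1F → 0 − 1 + 1 = 0
C6: 1C, 3N → 0 + 3 = +3
Sum = +1 + 0 + 0 + 0 + 0 + 3 = +4.

+4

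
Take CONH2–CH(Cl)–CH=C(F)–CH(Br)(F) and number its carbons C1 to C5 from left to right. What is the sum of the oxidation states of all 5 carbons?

+4

Bonds to more-electronegative neighbours contribute +1 each, bonds to H or metals contribute −1 each, and C–C bonds contribute 0. Tallying each carbon:
C1: 1C, 2O, 1N → 0 + 2 + 1 = +3
C2: 2C, 1H, 1Cl → 0 − 1 + 1 = 0
C3: 3C, 1H → 0 − 1 = -1
C4: 3C, 1F → 0 + 1 = +1
C5: 1C, 1H, 1F, 1Br → 0 − 1 + 1 + 1 = +1
Sum = +3 + 0 − 1 + 1 + 1 = +4.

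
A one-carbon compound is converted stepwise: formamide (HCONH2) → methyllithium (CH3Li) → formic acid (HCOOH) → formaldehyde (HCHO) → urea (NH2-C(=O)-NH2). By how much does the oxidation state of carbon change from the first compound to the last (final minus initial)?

+2

Carbon oxidation states along the series — formamide: +2, methyllithium: -4, formic acid: +2, formaldehyde: 0, urea: +4.
Net change = +4 − (+2) = +2.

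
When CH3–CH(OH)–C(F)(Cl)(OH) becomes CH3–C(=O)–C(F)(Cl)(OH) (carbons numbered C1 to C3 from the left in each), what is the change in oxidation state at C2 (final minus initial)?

Before: C2 has 2 bonds to C, 1 bond to H, 1 bond to O → oxidation state 0.
After: C2 has 2 bonds to C, 2 bonds to O → oxidation state +2.
Δ = +2 − (0) = +2, so this is an oxidation at C2.

+2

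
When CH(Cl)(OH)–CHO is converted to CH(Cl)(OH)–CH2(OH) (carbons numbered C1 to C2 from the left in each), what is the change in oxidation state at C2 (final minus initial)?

-2

Before: C2 has 1 bond to C, 1 bond to H, 2 bonds to O → oxidation state +1.
After: C2 has 1 bond to C, 2 bonds to H, 1 bond to O → oxidation state -1.
Δ = -1 − (+1) = -2, so this is a reduction at C2.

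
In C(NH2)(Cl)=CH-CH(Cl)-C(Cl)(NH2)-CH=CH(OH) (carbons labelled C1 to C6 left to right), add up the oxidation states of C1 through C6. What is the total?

+2

Tallying each carbon's bonds:
C1: 2C, 1N, 1Cl → 0 + 1 + 1 = +2
C2: 3C, 1H → 0 − 1 = -1
C3: 2C, 1H, 1Cl → 0 − 1 + 1 = 0
C4: 2C, 1N, 1Cl → 0 + 1 + 1 = +2
C5: 3C, 1H → 0 − 1 = -1
C6: 2C, 1H, 1O → 0 − 1 + 1 = 0
Sum = +2 − 1 + 0 + 2 − 1 + 0 = +2.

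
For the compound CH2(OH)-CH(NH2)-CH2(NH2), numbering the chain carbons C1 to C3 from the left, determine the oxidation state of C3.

C3 has one bond to C (0), one bond to N (+1), one bond to H (-1), one bond to H (-1).
Oxidation state = 0 + 1 − 1 − 1 = -1.

-1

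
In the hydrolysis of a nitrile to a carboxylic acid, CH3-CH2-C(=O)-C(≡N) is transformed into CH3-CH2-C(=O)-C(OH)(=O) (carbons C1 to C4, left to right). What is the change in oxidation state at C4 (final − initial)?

0

Before: C4 has 1 bond to C, 3 bonds to N → oxidation state +3.
After: C4 has 1 bond to C, 3 bonds to O → oxidation state +3.
Δ = +3 − (+3) = 0, so no net redox change at C4.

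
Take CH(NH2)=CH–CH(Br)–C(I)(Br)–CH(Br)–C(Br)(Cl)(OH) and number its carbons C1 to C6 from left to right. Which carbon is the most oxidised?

C6

Assign +1 per bond to O/N/halogen, −1 per bond to H or an electropositive element, and 0 per bond to carbon. Tallying each carbon:
C1: 2C, 1H, 1N → 0 − 1 + 1 = 0
C2: 3C, 1H → 0 − 1 = -1
C3: 2C, 1H, 1Br → 0 − 1 + 1 = 0
C4: 2C, 1Br, 1I → 0 + 1 + 1 = +2
C5: 2C, 1H, 1Br → 0 − 1 + 1 = 0
C6: 1C, 1O, 1Cl, 1Br → 0 + 1 + 1 + 1 = +3
The most oxidised carbon is C6 at +3.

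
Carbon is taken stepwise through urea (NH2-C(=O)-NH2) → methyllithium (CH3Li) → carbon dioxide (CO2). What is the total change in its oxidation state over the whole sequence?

0

Carbon oxidation states along the series — urea: +4, methyllithium: -4, carbon dioxide: +4.
Net change = +4 − (+4) = 0.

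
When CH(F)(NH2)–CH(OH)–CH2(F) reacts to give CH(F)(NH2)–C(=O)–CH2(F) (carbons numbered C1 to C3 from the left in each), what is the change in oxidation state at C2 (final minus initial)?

Before: C2 has 2 bonds to C, 1 bond to H, 1 bond to O → oxidation state 0.
After: C2 has 2 bonds to C, 2 bonds to O → oxidation state +2.
Δ = +2 − (0) = +2, so this is an oxidation at C2.

+2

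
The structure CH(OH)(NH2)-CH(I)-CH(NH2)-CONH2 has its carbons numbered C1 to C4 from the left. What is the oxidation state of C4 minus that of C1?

C4: 1C, 2O, 1N → 0 + 2 + 1 = +3
C1: 1C, 1H, 1O, 1N → 0 − 1 + 1 + 1 = +1
Difference: +3 − (+1) = +2.

+2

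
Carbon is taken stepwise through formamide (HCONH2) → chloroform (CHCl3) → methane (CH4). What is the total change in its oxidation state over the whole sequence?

-6

Carbon oxidation states along the series — formamide: +2, chloroform: +2, methane: -4.
Net change = -4 − (+2) = -6.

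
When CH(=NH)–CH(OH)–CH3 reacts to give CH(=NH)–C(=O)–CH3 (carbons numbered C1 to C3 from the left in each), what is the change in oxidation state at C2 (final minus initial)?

+2

Before: C2 has 2 bonds to C, 1 bond to H, 1 bond to O → oxidation state 0.
After: C2 has 2 bonds to C, 2 bonds to O → oxidation state +2.
Δ = +2 − (0) = +2, so this is an oxidation at C2.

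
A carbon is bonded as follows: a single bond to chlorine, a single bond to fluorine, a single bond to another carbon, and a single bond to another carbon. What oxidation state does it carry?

+2

The carbon has one bond to C (0), one bond to C (0), one bond to Cl (+1), one bond to F (+1).
Oxidation state = 0 + 0 + 1 + 1 = +2.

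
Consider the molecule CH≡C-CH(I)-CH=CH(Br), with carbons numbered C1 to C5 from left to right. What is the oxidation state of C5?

C5 has a double bond to C (2×0 = 0), one bond to Br (+1), one bond to H (-1).
Oxidation state = 0 + 1 − 1 = 0.

0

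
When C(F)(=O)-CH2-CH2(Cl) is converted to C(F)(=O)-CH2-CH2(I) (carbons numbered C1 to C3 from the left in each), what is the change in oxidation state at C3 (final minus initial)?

0

Before: C3 has 1 bond to C, 2 bonds to H, 1 bond to Cl → oxidation state -1.
After: C3 has 1 bond to C, 2 bonds to H, 1 bond to I → oxidation state -1.
Δ = -1 − (-1) = 0, so no net redox change at C3.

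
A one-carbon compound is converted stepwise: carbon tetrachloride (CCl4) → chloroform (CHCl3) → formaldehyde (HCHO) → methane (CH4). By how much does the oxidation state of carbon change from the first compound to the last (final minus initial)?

-8

Carbon oxidation states along the series — carbon tetrachloride: +4, chloroform: +2, formaldehyde: 0, methane: -4.
Net change = -4 − (+4) = -8.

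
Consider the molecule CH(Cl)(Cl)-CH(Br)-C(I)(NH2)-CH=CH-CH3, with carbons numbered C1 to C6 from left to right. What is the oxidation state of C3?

+2

C3 has one bond to C (0), one bond to C (0), one bond to I (+1), one bond to N (+1).
Oxidation state = 0 + 0 + 1 + 1 = +2.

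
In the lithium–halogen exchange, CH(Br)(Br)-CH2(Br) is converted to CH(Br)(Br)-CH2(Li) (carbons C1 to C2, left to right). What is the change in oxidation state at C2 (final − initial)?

-2

Before: C2 has 1 bond to C, 2 bonds to H, 1 bond to Br → oxidation state -1.
After: C2 has 1 bond to C, 2 bonds to H, 1 bond to Li → oxidation state -3.
Δ = -3 − (-1) = -2, so this is a reduction at C2.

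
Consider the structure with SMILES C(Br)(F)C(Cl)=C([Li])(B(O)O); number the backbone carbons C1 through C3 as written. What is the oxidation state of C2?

C2 has one bond to C (0), a double bond to C (2×0 = 0), one bond to Cl (+1).
Oxidation state = 0 + 0 + 1 = +1.

+1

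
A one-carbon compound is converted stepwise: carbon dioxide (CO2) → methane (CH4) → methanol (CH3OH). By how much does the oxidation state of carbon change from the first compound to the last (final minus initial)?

Carbon oxidation states along the series — carbon dioxide: +4, methane: -4, methanol: -2.
Net change = -2 − (+4) = -6.

-6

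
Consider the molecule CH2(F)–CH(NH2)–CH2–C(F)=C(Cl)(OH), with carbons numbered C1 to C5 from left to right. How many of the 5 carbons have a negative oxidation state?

2

Each bond to a more electronegative atom (O, N, halogen) counts +1, each bond to a less electronegative atom (H, metal, B, Si) counts −1, and each C–C bond counts 0. Tallying each carbon:
C1: 1C, 2H, 1F → 0 − 2 + 1 = -1
C2: 2C, 1H, 1N → 0 − 1 + 1 = 0
C3: 2C, 2H → 0 − 2 = -2
C4: 3C, 1F → 0 + 1 = +1
C5: 2C, 1O, 1Cl → 0 + 1 + 1 = +2
2 carbons (C1, C3) meet the condition.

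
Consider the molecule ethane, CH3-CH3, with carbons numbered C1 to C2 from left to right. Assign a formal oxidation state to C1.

-3

C1 has one bond to H (-1), one bond to H (-1), one bond to H (-1), one bond to C (0).
Oxidation state = -1 − 1 − 1 + 0 = -3.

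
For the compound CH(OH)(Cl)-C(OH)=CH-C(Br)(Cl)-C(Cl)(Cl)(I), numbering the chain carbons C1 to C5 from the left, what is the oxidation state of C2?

+1

Bonds to more-electronegative neighbours contribute +1 each, bonds to H or metals contribute −1 each, and C–C bonds contribute 0.
C2 has one bond to C (0), a double bond to C (2×0 = 0), one bond to O (+1).
Oxidation state = 0 + 0 + 1 = +1.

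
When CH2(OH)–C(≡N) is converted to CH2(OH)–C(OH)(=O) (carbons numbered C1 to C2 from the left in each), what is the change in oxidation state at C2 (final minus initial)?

0

Before: C2 has 1 bond to C, 3 bonds to N → oxidation state +3.
After: C2 has 1 bond to C, 3 bonds to O → oxidation state +3.
Δ = +3 − (+3) = 0, so no net redox change at C2.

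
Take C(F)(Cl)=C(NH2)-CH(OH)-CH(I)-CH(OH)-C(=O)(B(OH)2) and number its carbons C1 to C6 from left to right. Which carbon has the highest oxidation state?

Tallying each carbon's bonds:
C1: 2C, 1F, 1Cl → 0 + 1 + 1 = +2
C2: 3C, 1N → 0 + 1 = +1
C3: 2C, 1H, 1O → 0 − 1 + 1 = 0
C4: 2C, 1H, 1I → 0 − 1 + 1 = 0
C5: 2C, 1H, 1O → 0 − 1 + 1 = 0
C6: 1C, 2O, 1B → 0 + 2 − 1 = +1
The most oxidised carbon is C1 at +2.

C1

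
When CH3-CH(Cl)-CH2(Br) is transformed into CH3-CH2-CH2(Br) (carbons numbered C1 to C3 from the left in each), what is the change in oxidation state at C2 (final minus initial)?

Before: C2 has 2 bonds to C, 1 bond to H, 1 bond to Cl → oxidation state 0.
After: C2 has 2 bonds to C, 2 bonds to H → oxidation state -2.
Δ = -2 − (0) = -2, so this is a reduction at C2.

-2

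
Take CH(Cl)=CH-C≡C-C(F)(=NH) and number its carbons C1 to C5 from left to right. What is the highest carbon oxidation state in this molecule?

Tallying each carbon's bonds:
C1: 2C, 1H, 1Cl → 0 − 1 + 1 = 0
C2: 3C, 1H → 0 − 1 = -1
C3: 4C → 0 = 0
C4: 4C → 0 = 0
C5: 1C, 2N, 1F → 0 + 2 + 1 = +3
The highest value is +3.

+3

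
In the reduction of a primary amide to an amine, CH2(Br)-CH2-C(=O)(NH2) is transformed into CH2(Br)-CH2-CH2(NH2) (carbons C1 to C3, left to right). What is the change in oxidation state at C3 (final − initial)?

-4

Before: C3 has 1 bond to C, 2 bonds to O, 1 bond to N → oxidation state +3.
After: C3 has 1 bond to C, 2 bonds to H, 1 bond to N → oxidation state -1.
Δ = -1 − (+3) = -4, so this is a reduction at C3.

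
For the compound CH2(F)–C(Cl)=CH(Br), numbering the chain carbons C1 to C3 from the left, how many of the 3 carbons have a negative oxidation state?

Tallying each carbon's bonds:
C1: 1C, 2H, 1F → 0 − 2 + 1 = -1
C2: 3C, 1Cl → 0 + 1 = +1
C3: 2C, 1H, 1Br → 0 − 1 + 1 = 0
1 carbon (C1) meets the condition.

1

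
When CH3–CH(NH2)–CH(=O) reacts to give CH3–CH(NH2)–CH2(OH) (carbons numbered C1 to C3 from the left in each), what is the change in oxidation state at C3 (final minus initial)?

-2

Before: C3 has 1 bond to C, 1 bond to H, 2 bonds to O → oxidation state +1.
After: C3 has 1 bond to C, 2 bonds to H, 1 bond to O → oxidation state -1.
Δ = -1 − (+1) = -2, so this is a reduction at C3.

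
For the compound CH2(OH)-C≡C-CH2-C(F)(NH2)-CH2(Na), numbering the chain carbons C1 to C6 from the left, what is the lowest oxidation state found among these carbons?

Count +1 for every bond to an atom more electronegative than carbon and −1 for every bond to one less electronegative; C–C bonds are 0. Tallying each carbon:
C1: 1C, 2H, 1O → 0 − 2 + 1 = -1
C2: 4C → 0 = 0
C3: 4C → 0 = 0
C4: 2C, 2H → 0 − 2 = -2
C5: 2C, 1N, 1F → 0 + 1 + 1 = +2
C6: 1C, 2H, 1Na → 0 − 2 − 1 = -3
The lowest value is -3.

-3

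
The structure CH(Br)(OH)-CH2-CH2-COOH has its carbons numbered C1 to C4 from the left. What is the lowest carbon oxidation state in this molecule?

-2

Assign +1 per bond to O/N/halogen, −1 per bond to H or an electropositive element, and 0 per bond to carbon. Tallying each carbon:
C1: 1C, 1H, 1O, 1Br → 0 − 1 + 1 + 1 = +1
C2: 2C, 2H → 0 − 2 = -2
C3: 2C, 2H → 0 − 2 = -2
C4: 1C, 3O → 0 + 3 = +3
The lowest value is -2.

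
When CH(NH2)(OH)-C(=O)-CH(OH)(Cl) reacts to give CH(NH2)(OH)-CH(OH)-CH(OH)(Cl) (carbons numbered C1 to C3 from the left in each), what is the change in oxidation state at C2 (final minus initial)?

Before: C2 has 2 bonds to C, 2 bonds to O → oxidation state +2.
After: C2 has 2 bonds to C, 1 bond to H, 1 bond to O → oxidation state 0.
Δ = 0 − (+2) = -2, so this is a reduction at C2.

-2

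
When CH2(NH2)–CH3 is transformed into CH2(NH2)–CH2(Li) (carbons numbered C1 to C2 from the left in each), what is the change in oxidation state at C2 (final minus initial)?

Before: C2 has 1 bond to C, 3 bonds to H → oxidation state -3.
After: C2 has 1 bond to C, 2 bonds to H, 1 bond to Li → oxidation state -3.
Δ = -3 − (-3) = 0, so no net redox change at C2.

0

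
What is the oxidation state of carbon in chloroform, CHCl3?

The carbon has one bond to H (-1), one bond to Cl (+1), one bond to Cl (+1), one bond to Cl (+1).
Oxidation state = -1 + 1 + 1 + 1 = +2.

+2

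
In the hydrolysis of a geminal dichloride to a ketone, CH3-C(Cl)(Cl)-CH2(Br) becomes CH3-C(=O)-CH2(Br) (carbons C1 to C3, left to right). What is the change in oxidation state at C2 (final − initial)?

Before: C2 has 2 bonds to C, 2 bonds to Cl → oxidation state +2.
After: C2 has 2 bonds to C, 2 bonds to O → oxidation state +2.
Δ = +2 − (+2) = 0, so no net redox change at C2.

0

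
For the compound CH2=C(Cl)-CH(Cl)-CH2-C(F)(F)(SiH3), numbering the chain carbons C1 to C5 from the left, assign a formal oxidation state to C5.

Each bond to a more electronegative atom (O, N, halogen) counts +1, each bond to a less electronegative atom (H, metal, B, Si) counts −1, and each C–C bond counts 0.
C5 has one bond to C (0), one bond to F (+1), one bond to F (+1), one bond to Si (-1).
Oxidation state = 0 + 1 + 1 − 1 = +1.

+1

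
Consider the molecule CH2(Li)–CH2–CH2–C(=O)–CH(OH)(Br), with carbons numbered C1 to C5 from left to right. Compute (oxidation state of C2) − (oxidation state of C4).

-4

C2: 2C, 2H → 0 − 2 = -2
C4: 2C, 2O → 0 + 2 = +2
Difference: -2 − (+2) = -4.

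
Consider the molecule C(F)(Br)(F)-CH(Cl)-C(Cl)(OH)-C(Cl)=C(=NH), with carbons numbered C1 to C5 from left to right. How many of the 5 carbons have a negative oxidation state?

Each bond to a more electronegative atom (O, N, halogen) counts +1, each bond to a less electronegative atom (H, metal, B, Si) counts −1, and each C–C bond counts 0. Tallying each carbon:
C1: 1C, 2F, 1Br → 0 + 2 + 1 = +3
C2: 2C, 1H, 1Cl → 0 − 1 + 1 = 0
C3: 2C, 1O, 1Cl → 0 + 1 + 1 = +2
C4: 3C, 1Cl → 0 + 1 = +1
C5: 2C, 2N → 0 + 2 = +2
0 carbons meet the condition.

0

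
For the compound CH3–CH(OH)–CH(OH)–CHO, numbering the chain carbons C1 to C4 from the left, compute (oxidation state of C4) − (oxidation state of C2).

C4: 1C, 1H, 2O → 0 − 1 + 2 = +1
C2: 2C, 1H, 1O → 0 − 1 + 1 = 0
Difference: +1 − (0) = +1.

+1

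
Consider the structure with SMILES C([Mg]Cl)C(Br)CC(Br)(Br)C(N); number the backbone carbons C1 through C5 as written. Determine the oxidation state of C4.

+2

Each bond to a more electronegative atom (O, N, halogen) counts +1, each bond to a less electronegative atom (H, metal, B, Si) counts −1, and each C–C bond counts 0.
C4 has one bond to C (0), one bond to C (0), one bond to Br (+1), one bond to Br (+1).
Oxidation state = 0 + 0 + 1 + 1 = +2.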